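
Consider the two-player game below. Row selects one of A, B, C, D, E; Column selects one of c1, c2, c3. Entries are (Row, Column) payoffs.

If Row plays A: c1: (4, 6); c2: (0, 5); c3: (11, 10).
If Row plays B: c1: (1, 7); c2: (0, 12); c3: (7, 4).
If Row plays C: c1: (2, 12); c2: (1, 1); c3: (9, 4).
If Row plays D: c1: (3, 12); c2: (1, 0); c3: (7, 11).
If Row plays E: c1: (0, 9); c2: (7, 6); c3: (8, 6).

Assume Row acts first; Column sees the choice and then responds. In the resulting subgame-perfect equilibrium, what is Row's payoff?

Solve by backward induction (Row leads).
- A: BR = c3, leader payoff 11.
- B: BR = c2, leader payoff 0.
- C: BR = c1, leader payoff 2.
- D: BR = c1, leader payoff 3.
- E: BR = c1, leader payoff 0.
Row's induced payoffs are 11, 0, 2, 3, 0, so Row commits to A. Subgame-perfect outcome: (A, c3) with payoffs (11, 10).

11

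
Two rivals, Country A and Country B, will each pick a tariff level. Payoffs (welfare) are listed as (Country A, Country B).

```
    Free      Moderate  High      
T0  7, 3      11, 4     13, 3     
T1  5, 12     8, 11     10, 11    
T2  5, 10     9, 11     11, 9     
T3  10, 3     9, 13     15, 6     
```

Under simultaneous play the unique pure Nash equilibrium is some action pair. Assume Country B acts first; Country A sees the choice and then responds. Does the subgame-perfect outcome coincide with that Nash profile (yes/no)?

Work backward from Country A's decision.
- Free: Country A compares 7, 5, 5, 10 and picks T3; Country B would get 3.
- Moderate: Country A compares 11, 8, 9, 9 and picks T0; Country B would get 4.
- High: Country A compares 13, 10, 11, 15 and picks T3; Country B would get 6.
Country B's induced payoffs are 3, 4, 6, so Country B commits to High. Subgame-perfect outcome: (T3, High) with payoffs (15, 6).
Now find the simultaneous Nash equilibrium.
Country A's best replies: Free→T3; Moderate→T0; High→T3.
Country B's best replies: T0→Moderate; T1→Free; T2→Moderate; T3→Moderate.
The unique mutual best reply is (T0, Moderate), giving (11, 4).
Sequential outcome (T3, High) differs from the Nash profile (T0, Moderate).

no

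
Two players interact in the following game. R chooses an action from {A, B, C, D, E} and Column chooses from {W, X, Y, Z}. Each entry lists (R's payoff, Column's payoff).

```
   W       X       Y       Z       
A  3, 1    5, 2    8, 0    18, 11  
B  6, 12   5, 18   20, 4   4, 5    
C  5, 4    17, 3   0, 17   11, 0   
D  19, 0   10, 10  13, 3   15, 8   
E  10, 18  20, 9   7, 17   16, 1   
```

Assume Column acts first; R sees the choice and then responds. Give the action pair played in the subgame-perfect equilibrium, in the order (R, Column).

R best-responds to each possible Column move:
- W → R plays D (best of 3, 6, 5, 19, 10); Column gets 0.
- X → R plays E (best of 5, 5, 17, 10, 20); Column gets 9.
- Y → R plays B (best of 8, 20, 0, 13, 7); Column gets 4.
- Z → R plays A (best of 18, 4, 11, 15, 16); Column gets 11.
Maximizing over 0, 9, 4, 11, Column chooses Z. Subgame-perfect outcome: (A, Z) with payoffs (18, 11).

(A, Z)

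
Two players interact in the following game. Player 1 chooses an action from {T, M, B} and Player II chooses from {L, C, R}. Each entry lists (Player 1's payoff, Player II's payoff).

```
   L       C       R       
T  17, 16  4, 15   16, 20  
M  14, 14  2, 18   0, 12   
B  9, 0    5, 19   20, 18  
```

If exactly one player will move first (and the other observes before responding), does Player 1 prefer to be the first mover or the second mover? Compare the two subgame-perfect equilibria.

first

If Player 1 leads: Player II's best replies are T→R, M→C, B→C; Player 1's induced payoffs 16, 2, 5; outcome (T, R), payoffs (16, 20).
If Player II leads: Player 1's best replies are L→T, C→B, R→B; Player II's induced payoffs 16, 19, 18; outcome (B, C), payoffs (5, 19).
Player 1 gets 16 moving first and 5 moving second, so Player 1 prefers to move first.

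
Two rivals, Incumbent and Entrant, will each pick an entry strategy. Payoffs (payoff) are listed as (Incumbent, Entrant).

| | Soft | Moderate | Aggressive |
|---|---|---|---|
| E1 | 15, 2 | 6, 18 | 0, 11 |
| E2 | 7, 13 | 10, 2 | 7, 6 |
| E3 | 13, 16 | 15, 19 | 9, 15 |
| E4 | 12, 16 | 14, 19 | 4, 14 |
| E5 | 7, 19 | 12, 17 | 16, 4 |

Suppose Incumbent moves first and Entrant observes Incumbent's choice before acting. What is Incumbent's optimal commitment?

Work backward from Entrant's decision.
- E1: Entrant compares 2, 18, 11 and picks Moderate; Incumbent would get 6.
- E2: Entrant compares 13, 2, 6 and picks Soft; Incumbent would get 7.
- E3: Entrant compares 16, 19, 15 and picks Moderate; Incumbent would get 15.
- E4: Entrant compares 16, 19, 14 and picks Moderate; Incumbent would get 14.
- E5: Entrant compares 19, 17, 4 and picks Soft; Incumbent would get 7.
Among 6, 7, 15, 14, 7, the best is 15 at E3. Subgame-perfect outcome: (E3, Moderate) with payoffs (15, 19).

E3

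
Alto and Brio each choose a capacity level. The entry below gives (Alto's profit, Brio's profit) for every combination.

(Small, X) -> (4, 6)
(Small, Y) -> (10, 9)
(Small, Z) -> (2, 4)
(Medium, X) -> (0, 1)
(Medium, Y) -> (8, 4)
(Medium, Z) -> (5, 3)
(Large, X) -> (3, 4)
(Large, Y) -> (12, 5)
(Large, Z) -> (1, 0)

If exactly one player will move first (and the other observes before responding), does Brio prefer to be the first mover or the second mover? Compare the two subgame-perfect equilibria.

If Alto leads: Brio's best replies are Small→Y, Medium→Y, Large→Y; Alto's induced payoffs 10, 8, 12; outcome (Large, Y), payoffs (12, 5).
If Brio leads: Alto's best replies are X→Small, Y→Large, Z→Medium; Brio's induced payoffs 6, 5, 3; outcome (Small, X), payoffs (4, 6).
Brio gets 6 moving first and 5 moving second, so Brio prefers to move first.

first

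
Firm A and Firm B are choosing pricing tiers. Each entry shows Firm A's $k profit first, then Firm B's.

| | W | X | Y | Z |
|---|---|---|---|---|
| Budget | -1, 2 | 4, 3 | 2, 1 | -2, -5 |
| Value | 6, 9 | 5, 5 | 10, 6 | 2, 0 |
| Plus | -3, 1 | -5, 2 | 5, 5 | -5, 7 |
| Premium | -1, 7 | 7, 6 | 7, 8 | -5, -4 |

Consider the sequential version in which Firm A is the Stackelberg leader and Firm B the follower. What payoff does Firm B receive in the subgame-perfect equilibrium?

8

Firm B best-responds to each possible Firm A move:
- Budget: BR = X, leader payoff 4.
- Value: BR = W, leader payoff 6.
- Plus: BR = Z, leader payoff -5.
- Premium: BR = Y, leader payoff 7.
Firm A's induced payoffs are 4, 6, -5, 7, so Firm A commits to Premium. Subgame-perfect outcome: (Premium, Y) with payoffs (7, 8).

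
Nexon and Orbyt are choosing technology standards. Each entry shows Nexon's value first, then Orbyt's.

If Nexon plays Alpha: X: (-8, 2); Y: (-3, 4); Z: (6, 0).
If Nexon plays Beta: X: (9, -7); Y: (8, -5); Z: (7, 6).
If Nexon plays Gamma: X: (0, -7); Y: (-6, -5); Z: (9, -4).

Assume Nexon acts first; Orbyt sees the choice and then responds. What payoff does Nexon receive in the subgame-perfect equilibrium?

Orbyt best-responds to each possible Nexon move:
- Alpha: Orbyt compares 2, 4, 0 and picks Y; Nexon would get -3.
- Beta: Orbyt compares -7, -5, 6 and picks Z; Nexon would get 7.
- Gamma: Orbyt compares -7, -5, -4 and picks Z; Nexon would get 9.
Among -3, 7, 9, the best is 9 at Gamma. Subgame-perfect outcome: (Gamma, Z) with payoffs (9, -4).

9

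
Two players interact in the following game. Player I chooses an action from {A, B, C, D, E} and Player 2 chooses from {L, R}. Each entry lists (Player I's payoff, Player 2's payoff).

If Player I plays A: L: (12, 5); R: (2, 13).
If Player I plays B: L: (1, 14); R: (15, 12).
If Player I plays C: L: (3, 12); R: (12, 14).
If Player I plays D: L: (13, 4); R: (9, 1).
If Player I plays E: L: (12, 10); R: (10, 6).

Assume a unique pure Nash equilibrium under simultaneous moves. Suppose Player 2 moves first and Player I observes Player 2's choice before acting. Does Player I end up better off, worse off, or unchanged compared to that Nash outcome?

better off

Backward induction with Player 2 moving first.
- L: BR = D, leader payoff 4.
- R: BR = B, leader payoff 12.
Among 4, 12, the best is 12 at R. Subgame-perfect outcome: (B, R) with payoffs (15, 12).
Under simultaneous play:
Player I's best replies: L→D; R→B.
Player 2's best replies: A→R; B→L; C→R; D→L; E→L.
The unique mutual best reply is (D, L), giving (13, 4).
Player I earns 15 sequentially versus 13 at the Nash outcome: better off.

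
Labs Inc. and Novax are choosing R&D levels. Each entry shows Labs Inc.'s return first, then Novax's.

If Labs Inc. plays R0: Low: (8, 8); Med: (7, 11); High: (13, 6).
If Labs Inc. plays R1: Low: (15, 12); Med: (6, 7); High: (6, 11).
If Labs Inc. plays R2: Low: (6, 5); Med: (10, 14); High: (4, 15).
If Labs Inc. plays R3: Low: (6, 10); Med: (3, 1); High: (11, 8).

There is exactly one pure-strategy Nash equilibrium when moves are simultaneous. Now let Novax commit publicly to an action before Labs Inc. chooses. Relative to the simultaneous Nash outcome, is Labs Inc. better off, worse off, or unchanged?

Labs Inc. best-responds to each possible Novax move:
- Low → Labs Inc. plays R1 (best of 8, 15, 6, 6); Novax gets 12.
- Med → Labs Inc. plays R2 (best of 7, 6, 10, 3); Novax gets 14.
- High → Labs Inc. plays R0 (best of 13, 6, 4, 11); Novax gets 6.
Novax's induced payoffs are 12, 14, 6, so Novax commits to Med. Subgame-perfect outcome: (R2, Med) with payoffs (10, 14).
Now find the simultaneous Nash equilibrium.
Labs Inc.'s best replies: Low→R1; Med→R2; High→R0.
Novax's best replies: R0→Med; R1→Low; R2→High; R3→Low.
The unique mutual best reply is (R1, Low), giving (15, 12).
Labs Inc. earns 10 sequentially versus 15 at the Nash outcome: worse off.

worse off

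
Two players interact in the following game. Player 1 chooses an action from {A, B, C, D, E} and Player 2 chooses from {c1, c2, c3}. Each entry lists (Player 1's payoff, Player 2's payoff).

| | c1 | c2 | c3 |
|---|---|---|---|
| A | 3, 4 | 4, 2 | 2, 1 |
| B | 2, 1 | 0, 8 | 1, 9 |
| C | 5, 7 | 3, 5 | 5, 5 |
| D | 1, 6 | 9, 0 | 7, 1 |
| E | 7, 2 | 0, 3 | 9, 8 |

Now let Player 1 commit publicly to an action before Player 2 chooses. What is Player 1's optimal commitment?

E

Backward induction with Player 1 moving first.
- A: Player 2 compares 4, 2, 1 and picks c1; Player 1 would get 3.
- B: Player 2 compares 1, 8, 9 and picks c3; Player 1 would get 1.
- C: Player 2 compares 7, 5, 5 and picks c1; Player 1 would get 5.
- D: Player 2 compares 6, 0, 1 and picks c1; Player 1 would get 1.
- E: Player 2 compares 2, 3, 8 and picks c3; Player 1 would get 9.
Maximizing over 3, 1, 5, 1, 9, Player 1 chooses E. Subgame-perfect outcome: (E, c3) with payoffs (9, 8).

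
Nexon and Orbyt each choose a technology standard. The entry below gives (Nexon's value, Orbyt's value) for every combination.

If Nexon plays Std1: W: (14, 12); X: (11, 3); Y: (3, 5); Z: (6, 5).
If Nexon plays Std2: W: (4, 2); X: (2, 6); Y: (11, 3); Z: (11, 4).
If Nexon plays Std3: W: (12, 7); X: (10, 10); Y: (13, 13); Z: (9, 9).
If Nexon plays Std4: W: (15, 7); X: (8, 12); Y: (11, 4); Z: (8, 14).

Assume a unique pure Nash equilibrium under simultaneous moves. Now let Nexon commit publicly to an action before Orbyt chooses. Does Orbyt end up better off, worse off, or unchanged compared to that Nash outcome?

worse off

Solve by backward induction (Nexon leads).
- Std1: BR = W, leader payoff 14.
- Std2: BR = X, leader payoff 2.
- Std3: BR = Y, leader payoff 13.
- Std4: BR = Z, leader payoff 8.
Among 14, 2, 13, 8, the best is 14 at Std1. Subgame-perfect outcome: (Std1, W) with payoffs (14, 12).
Under simultaneous play:
Nexon's best replies: W→Std4; X→Std1; Y→Std3; Z→Std2.
Orbyt's best replies: Std1→W; Std2→X; Std3→Y; Std4→Z.
The unique mutual best reply is (Std3, Y), giving (13, 13).
Orbyt earns 12 sequentially versus 13 at the Nash outcome: worse off.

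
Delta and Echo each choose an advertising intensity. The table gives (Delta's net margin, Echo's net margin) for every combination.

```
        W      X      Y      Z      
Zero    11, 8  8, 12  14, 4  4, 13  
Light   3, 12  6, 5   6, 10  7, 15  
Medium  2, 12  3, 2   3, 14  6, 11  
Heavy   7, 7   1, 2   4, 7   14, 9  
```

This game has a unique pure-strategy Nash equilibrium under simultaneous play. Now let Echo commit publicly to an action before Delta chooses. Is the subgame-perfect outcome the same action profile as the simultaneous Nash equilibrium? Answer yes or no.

no

Solve by backward induction (Echo leads).
- W: BR = Zero, leader payoff 8.
- X: BR = Zero, leader payoff 12.
- Y: BR = Zero, leader payoff 4.
- Z: BR = Heavy, leader payoff 9.
Among 8, 12, 4, 9, the best is 12 at X. Subgame-perfect outcome: (Zero, X) with payoffs (8, 12).
Now find the simultaneous Nash equilibrium.
Delta's best replies: W→Zero; X→Zero; Y→Zero; Z→Heavy.
Echo's best replies: Zero→Z; Light→Z; Medium→Y; Heavy→Z.
The unique mutual best reply is (Heavy, Z), giving (14, 9).
Sequential outcome (Zero, X) differs from the Nash profile (Heavy, Z).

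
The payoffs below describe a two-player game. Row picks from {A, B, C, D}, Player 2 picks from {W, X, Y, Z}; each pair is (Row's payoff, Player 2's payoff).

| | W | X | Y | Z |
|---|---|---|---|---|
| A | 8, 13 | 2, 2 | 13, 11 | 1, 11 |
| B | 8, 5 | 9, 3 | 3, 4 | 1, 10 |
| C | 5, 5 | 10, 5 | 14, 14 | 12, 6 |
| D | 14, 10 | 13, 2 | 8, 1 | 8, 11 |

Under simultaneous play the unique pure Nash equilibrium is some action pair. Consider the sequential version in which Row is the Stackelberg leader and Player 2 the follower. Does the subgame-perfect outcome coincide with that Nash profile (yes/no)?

Backward induction with Row moving first.
- A: BR = W, leader payoff 8.
- B: BR = Z, leader payoff 1.
- C: BR = Y, leader payoff 14.
- D: BR = Z, leader payoff 8.
Row's induced payoffs are 8, 1, 14, 8, so Row commits to C. Subgame-perfect outcome: (C, Y) with payoffs (14, 14).
Under simultaneous play:
Row's best replies: W→D; X→D; Y→C; Z→C.
Player 2's best replies: A→W; B→Z; C→Y; D→Z.
Only (C, Y) has each player best-responding; Nash payoffs (14, 14).
Sequential outcome (C, Y) coincides with the Nash profile (C, Y).

yes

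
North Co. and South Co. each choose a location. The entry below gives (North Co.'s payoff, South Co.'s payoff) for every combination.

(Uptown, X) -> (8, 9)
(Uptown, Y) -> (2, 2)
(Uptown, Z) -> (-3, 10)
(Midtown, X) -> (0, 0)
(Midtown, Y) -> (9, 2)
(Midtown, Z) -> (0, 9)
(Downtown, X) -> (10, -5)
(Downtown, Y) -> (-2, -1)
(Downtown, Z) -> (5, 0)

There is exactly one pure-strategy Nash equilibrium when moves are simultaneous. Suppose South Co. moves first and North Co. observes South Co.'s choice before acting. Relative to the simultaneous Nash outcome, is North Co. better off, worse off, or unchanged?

better off

North Co. best-responds to each possible South Co. move:
- X: North Co. compares 8, 0, 10 and picks Downtown; South Co. would get -5.
- Y: North Co. compares 2, 9, -2 and picks Midtown; South Co. would get 2.
- Z: North Co. compares -3, 0, 5 and picks Downtown; South Co. would get 0.
Among -5, 2, 0, the best is 2 at Y. Subgame-perfect outcome: (Midtown, Y) with payoffs (9, 2).
Now find the simultaneous Nash equilibrium.
North Co.'s best replies: X→Downtown; Y→Midtown; Z→Downtown.
South Co.'s best replies: Uptown→Z; Midtown→Z; Downtown→Z.
Only (Downtown, Z) has each player best-responding; Nash payoffs (5, 0).
North Co. earns 9 sequentially versus 5 at the Nash outcome: better off.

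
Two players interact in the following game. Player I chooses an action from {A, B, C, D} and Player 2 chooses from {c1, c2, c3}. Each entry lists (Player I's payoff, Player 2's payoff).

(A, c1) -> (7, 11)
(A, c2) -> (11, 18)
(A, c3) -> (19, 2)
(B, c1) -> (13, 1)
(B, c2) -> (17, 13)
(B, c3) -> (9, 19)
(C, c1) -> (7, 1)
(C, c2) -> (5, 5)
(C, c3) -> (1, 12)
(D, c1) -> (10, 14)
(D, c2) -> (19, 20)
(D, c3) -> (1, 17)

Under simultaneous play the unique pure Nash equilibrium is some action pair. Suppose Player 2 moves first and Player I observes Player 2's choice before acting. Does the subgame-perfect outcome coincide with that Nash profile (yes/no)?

Work backward from Player I's decision.
- c1: BR = B, leader payoff 1.
- c2: BR = D, leader payoff 20.
- c3: BR = A, leader payoff 2.
Player 2's induced payoffs are 1, 20, 2, so Player 2 commits to c2. Subgame-perfect outcome: (D, c2) with payoffs (19, 20).
Now find the simultaneous Nash equilibrium.
Player I's best replies: c1→B; c2→D; c3→A.
Player 2's best replies: A→c2; B→c3; C→c3; D→c2.
The unique mutual best reply is (D, c2), giving (19, 20).
Sequential outcome (D, c2) coincides with the Nash profile (D, c2).

yes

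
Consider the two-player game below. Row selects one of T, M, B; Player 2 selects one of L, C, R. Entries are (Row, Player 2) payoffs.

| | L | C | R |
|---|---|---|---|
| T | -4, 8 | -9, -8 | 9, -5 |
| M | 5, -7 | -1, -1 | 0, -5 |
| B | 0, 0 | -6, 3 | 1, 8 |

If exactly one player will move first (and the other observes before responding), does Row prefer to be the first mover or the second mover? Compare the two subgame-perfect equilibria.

If Row leads: Player 2's best replies are T→L, M→C, B→R; Row's induced payoffs -4, -1, 1; outcome (B, R), payoffs (1, 8).
If Player 2 leads: Row's best replies are L→M, C→M, R→T; Player 2's induced payoffs -7, -1, -5; outcome (M, C), payoffs (-1, -1).
Row gets 1 moving first and -1 moving second, so Row prefers to move first.

first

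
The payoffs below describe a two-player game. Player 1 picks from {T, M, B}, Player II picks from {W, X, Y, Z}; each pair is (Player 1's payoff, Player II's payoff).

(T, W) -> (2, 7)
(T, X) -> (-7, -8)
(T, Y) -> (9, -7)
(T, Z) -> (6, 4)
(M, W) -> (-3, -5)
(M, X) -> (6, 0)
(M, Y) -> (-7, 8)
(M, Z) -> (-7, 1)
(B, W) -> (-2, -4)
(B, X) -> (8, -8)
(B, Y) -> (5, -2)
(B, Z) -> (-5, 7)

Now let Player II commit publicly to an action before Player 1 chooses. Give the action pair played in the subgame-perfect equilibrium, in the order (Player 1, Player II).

Work backward from Player 1's decision.
- W → Player 1 plays T (best of 2, -3, -2); Player II gets 7.
- X → Player 1 plays B (best of -7, 6, 8); Player II gets -8.
- Y → Player 1 plays T (best of 9, -7, 5); Player II gets -7.
- Z → Player 1 plays T (best of 6, -7, -5); Player II gets 4.
Among 7, -8, -7, 4, the best is 7 at W. Subgame-perfect outcome: (T, W) with payoffs (2, 7).

(T, W)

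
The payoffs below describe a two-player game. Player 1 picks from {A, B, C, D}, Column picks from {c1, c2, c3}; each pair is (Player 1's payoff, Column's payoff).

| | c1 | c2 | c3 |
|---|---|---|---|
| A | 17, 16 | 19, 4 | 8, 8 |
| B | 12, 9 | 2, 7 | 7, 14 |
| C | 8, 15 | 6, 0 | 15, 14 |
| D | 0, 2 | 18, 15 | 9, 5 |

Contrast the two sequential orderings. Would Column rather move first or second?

If Player 1 leads: Column's best replies are A→c1, B→c3, C→c1, D→c2; Player 1's induced payoffs 17, 7, 8, 18; outcome (D, c2), payoffs (18, 15).
If Column leads: Player 1's best replies are c1→A, c2→A, c3→C; Column's induced payoffs 16, 4, 14; outcome (A, c1), payoffs (17, 16).
Column gets 16 moving first and 15 moving second, so Column prefers to move first.

first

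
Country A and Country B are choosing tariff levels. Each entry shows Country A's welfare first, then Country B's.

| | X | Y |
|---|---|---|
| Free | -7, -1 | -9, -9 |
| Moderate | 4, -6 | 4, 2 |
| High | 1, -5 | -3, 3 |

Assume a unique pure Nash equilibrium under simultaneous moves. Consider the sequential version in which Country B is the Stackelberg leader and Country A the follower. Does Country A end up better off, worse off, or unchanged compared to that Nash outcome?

unchanged

Work backward from Country A's decision.
- X → Country A plays Moderate (best of -7, 4, 1); Country B gets -6.
- Y → Country A plays Moderate (best of -9, 4, -3); Country B gets 2.
Maximizing over -6, 2, Country B chooses Y. Subgame-perfect outcome: (Moderate, Y) with payoffs (4, 2).
Now find the simultaneous Nash equilibrium.
Country A's best replies: X→Moderate; Y→Moderate.
Country B's best replies: Free→X; Moderate→Y; High→Y.
The unique mutual best reply is (Moderate, Y), giving (4, 2).
Country A earns 4 sequentially versus 4 at the Nash outcome: unchanged.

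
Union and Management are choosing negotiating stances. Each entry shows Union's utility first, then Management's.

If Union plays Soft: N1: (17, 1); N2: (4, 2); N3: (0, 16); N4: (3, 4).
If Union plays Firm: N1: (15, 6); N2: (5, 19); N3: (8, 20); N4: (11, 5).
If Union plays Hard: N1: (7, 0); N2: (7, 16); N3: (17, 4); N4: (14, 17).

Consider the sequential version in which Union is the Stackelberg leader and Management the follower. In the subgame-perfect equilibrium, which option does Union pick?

Hard

Work backward from Management's decision.
- Soft: Management compares 1, 2, 16, 4 and picks N3; Union would get 0.
- Firm: Management compares 6, 19, 20, 5 and picks N3; Union would get 8.
- Hard: Management compares 0, 16, 4, 17 and picks N4; Union would get 14.
Union's induced payoffs are 0, 8, 14, so Union commits to Hard. Subgame-perfect outcome: (Hard, N4) with payoffs (14, 17).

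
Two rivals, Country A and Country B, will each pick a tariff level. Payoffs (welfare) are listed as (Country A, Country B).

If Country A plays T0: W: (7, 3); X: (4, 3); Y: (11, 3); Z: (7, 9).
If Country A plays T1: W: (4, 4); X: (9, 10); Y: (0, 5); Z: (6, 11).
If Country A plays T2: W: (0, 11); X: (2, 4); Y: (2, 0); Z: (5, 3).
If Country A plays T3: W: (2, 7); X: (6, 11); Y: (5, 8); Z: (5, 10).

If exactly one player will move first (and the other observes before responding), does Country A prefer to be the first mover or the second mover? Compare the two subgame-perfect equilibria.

second

If Country A leads: Country B's best replies are T0→Z, T1→Z, T2→W, T3→X; Country A's induced payoffs 7, 6, 0, 6; outcome (T0, Z), payoffs (7, 9).
If Country B leads: Country A's best replies are W→T0, X→T1, Y→T0, Z→T0; Country B's induced payoffs 3, 10, 3, 9; outcome (T1, X), payoffs (9, 10).
Country A gets 7 moving first and 9 moving second, so Country A prefers to move second.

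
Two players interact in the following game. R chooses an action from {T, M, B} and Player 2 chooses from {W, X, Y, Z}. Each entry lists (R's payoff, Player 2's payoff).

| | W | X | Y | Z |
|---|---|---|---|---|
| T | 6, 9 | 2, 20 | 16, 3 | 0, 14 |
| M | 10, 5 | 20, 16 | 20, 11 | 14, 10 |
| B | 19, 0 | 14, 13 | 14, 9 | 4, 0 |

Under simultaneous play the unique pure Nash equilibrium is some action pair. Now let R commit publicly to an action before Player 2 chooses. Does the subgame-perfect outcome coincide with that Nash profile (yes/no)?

yes

Backward induction with R moving first.
- T: BR = X, leader payoff 2.
- M: BR = X, leader payoff 20.
- B: BR = X, leader payoff 14.
Among 2, 20, 14, the best is 20 at M. Subgame-perfect outcome: (M, X) with payoffs (20, 16).
Now find the simultaneous Nash equilibrium.
R's best replies: W→B; X→M; Y→M; Z→M.
Player 2's best replies: T→X; M→X; B→X.
The unique mutual best reply is (M, X), giving (20, 16).
Sequential outcome (M, X) coincides with the Nash profile (M, X).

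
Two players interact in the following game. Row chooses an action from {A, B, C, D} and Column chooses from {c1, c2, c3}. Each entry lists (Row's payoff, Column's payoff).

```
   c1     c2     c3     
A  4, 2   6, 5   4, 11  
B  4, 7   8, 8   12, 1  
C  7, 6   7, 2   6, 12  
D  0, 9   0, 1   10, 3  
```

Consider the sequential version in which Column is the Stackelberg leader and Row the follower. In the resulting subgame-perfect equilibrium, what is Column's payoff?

Work backward from Row's decision.
- c1: BR = C, leader payoff 6.
- c2: BR = B, leader payoff 8.
- c3: BR = B, leader payoff 1.
Column's induced payoffs are 6, 8, 1, so Column commits to c2. Subgame-perfect outcome: (B, c2) with payoffs (8, 8).

8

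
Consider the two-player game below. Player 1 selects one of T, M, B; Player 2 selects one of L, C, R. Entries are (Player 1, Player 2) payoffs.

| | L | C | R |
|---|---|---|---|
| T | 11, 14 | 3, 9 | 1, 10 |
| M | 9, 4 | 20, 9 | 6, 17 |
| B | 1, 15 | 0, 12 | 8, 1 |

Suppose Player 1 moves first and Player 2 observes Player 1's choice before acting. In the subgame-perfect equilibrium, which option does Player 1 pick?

Work backward from Player 2's decision.
- T: BR = L, leader payoff 11.
- M: BR = R, leader payoff 6.
- B: BR = L, leader payoff 1.
Among 11, 6, 1, the best is 11 at T. Subgame-perfect outcome: (T, L) with payoffs (11, 14).

T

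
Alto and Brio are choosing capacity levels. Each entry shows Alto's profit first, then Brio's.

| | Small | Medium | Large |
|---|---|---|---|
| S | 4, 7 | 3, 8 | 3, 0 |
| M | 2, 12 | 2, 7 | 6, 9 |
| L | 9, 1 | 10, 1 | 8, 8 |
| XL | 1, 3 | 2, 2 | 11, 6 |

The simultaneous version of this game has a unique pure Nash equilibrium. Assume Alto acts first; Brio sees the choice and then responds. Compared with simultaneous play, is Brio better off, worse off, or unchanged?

unchanged

Solve by backward induction (Alto leads).
- S: Brio compares 7, 8, 0 and picks Medium; Alto would get 3.
- M: Brio compares 12, 7, 9 and picks Small; Alto would get 2.
- L: Brio compares 1, 1, 8 and picks Large; Alto would get 8.
- XL: Brio compares 3, 2, 6 and picks Large; Alto would get 11.
Among 3, 2, 8, 11, the best is 11 at XL. Subgame-perfect outcome: (XL, Large) with payoffs (11, 6).
Now find the simultaneous Nash equilibrium.
Alto's best replies: Small→L; Medium→L; Large→XL.
Brio's best replies: S→Medium; M→Small; L→Large; XL→Large.
Only (XL, Large) has each player best-responding; Nash payoffs (11, 6).
Brio earns 6 sequentially versus 6 at the Nash outcome: unchanged.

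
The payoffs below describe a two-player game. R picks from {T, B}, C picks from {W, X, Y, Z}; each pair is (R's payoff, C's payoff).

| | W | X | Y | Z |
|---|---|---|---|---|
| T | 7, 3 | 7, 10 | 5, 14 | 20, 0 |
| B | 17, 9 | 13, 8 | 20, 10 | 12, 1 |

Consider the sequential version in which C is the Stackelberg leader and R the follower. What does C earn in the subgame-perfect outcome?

10

Solve by backward induction (C leads).
- W: BR = B, leader payoff 9.
- X: BR = B, leader payoff 8.
- Y: BR = B, leader payoff 10.
- Z: BR = T, leader payoff 0.
Among 9, 8, 10, 0, the best is 10 at Y. Subgame-perfect outcome: (B, Y) with payoffs (20, 10).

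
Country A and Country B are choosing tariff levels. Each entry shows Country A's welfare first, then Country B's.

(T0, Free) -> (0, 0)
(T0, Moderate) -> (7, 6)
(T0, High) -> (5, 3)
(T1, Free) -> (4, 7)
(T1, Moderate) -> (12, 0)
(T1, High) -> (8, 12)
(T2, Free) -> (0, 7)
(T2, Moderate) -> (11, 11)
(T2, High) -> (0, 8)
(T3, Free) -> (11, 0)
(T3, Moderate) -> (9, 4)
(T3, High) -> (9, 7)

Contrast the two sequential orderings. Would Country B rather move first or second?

If Country A leads: Country B's best replies are T0→Moderate, T1→High, T2→Moderate, T3→High; Country A's induced payoffs 7, 8, 11, 9; outcome (T2, Moderate), payoffs (11, 11).
If Country B leads: Country A's best replies are Free→T3, Moderate→T1, High→T3; Country B's induced payoffs 0, 0, 7; outcome (T3, High), payoffs (9, 7).
Country B gets 7 moving first and 11 moving second, so Country B prefers to move second.

second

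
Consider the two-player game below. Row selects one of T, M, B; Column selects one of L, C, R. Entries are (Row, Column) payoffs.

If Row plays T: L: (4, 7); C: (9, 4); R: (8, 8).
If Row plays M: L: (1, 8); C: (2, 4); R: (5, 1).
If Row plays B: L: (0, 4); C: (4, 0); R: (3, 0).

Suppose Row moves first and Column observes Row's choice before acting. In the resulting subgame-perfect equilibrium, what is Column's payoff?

8

Column best-responds to each possible Row move:
- T → Column plays R (best of 7, 4, 8); Row gets 8.
- M → Column plays L (best of 8, 4, 1); Row gets 1.
- B → Column plays L (best of 4, 0, 0); Row gets 0.
Among 8, 1, 0, the best is 8 at T. Subgame-perfect outcome: (T, R) with payoffs (8, 8).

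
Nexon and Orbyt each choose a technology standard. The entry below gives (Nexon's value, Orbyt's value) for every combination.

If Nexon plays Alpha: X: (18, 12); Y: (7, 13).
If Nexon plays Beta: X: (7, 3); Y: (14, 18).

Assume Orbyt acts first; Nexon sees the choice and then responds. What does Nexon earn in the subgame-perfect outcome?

14

Backward induction with Orbyt moving first.
- X → Nexon plays Alpha (best of 18, 7); Orbyt gets 12.
- Y → Nexon plays Beta (best of 7, 14); Orbyt gets 18.
Among 12, 18, the best is 18 at Y. Subgame-perfect outcome: (Beta, Y) with payoffs (14, 18).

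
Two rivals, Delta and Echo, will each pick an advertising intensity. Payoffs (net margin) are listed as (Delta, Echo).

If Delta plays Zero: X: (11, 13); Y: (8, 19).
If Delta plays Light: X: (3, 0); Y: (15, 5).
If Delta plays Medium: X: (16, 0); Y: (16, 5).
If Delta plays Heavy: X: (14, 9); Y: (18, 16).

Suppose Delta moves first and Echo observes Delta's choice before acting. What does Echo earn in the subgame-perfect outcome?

Backward induction with Delta moving first.
- Zero: Echo compares 13, 19 and picks Y; Delta would get 8.
- Light: Echo compares 0, 5 and picks Y; Delta would get 15.
- Medium: Echo compares 0, 5 and picks Y; Delta would get 16.
- Heavy: Echo compares 9, 16 and picks Y; Delta would get 18.
Maximizing over 8, 15, 16, 18, Delta chooses Heavy. Subgame-perfect outcome: (Heavy, Y) with payoffs (18, 16).

16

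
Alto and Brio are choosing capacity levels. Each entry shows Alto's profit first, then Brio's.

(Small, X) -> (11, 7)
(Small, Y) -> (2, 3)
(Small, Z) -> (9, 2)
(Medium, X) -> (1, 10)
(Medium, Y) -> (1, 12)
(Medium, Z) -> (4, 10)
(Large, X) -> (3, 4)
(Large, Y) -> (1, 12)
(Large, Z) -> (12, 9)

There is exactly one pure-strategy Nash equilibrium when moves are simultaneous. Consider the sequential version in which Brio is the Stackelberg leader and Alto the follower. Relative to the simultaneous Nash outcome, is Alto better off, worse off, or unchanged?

better off

Backward induction with Brio moving first.
- X: Alto compares 11, 1, 3 and picks Small; Brio would get 7.
- Y: Alto compares 2, 1, 1 and picks Small; Brio would get 3.
- Z: Alto compares 9, 4, 12 and picks Large; Brio would get 9.
Among 7, 3, 9, the best is 9 at Z. Subgame-perfect outcome: (Large, Z) with payoffs (12, 9).
Under simultaneous play:
Alto's best replies: X→Small; Y→Small; Z→Large.
Brio's best replies: Small→X; Medium→Y; Large→Y.
Only (Small, X) has each player best-responding; Nash payoffs (11, 7).
Alto earns 12 sequentially versus 11 at the Nash outcome: better off.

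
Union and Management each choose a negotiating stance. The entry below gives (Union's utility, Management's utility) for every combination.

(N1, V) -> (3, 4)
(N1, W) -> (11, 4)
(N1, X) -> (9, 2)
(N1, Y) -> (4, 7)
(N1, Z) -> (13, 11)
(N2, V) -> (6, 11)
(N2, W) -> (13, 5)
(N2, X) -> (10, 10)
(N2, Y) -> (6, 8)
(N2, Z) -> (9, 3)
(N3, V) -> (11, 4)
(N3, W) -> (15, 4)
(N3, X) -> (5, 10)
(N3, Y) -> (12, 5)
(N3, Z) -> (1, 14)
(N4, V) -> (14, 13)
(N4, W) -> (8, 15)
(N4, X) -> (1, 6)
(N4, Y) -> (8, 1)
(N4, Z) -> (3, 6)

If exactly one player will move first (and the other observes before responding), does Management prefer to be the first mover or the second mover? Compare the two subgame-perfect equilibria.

If Union leads: Management's best replies are N1→Z, N2→V, N3→Z, N4→W; Union's induced payoffs 13, 6, 1, 8; outcome (N1, Z), payoffs (13, 11).
If Management leads: Union's best replies are V→N4, W→N3, X→N2, Y→N3, Z→N1; Management's induced payoffs 13, 4, 10, 5, 11; outcome (N4, V), payoffs (14, 13).
Management gets 13 moving first and 11 moving second, so Management prefers to move first.

first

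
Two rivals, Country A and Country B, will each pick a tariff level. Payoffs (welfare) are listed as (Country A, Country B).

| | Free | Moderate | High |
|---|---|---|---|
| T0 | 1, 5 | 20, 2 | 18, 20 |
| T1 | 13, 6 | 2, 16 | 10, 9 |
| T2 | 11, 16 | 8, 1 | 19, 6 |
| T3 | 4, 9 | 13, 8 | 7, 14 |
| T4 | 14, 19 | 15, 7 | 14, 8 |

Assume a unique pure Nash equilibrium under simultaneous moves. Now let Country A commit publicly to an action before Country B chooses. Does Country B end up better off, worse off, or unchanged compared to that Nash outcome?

Work backward from Country B's decision.
- T0: BR = High, leader payoff 18.
- T1: BR = Moderate, leader payoff 2.
- T2: BR = Free, leader payoff 11.
- T3: BR = High, leader payoff 7.
- T4: BR = Free, leader payoff 14.
Country A's induced payoffs are 18, 2, 11, 7, 14, so Country A commits to T0. Subgame-perfect outcome: (T0, High) with payoffs (18, 20).
Under simultaneous play:
Country A's best replies: Free→T4; Moderate→T0; High→T2.
Country B's best replies: T0→High; T1→Moderate; T2→Free; T3→High; T4→Free.
The unique mutual best reply is (T4, Free), giving (14, 19).
Country B earns 20 sequentially versus 19 at the Nash outcome: better off.

better off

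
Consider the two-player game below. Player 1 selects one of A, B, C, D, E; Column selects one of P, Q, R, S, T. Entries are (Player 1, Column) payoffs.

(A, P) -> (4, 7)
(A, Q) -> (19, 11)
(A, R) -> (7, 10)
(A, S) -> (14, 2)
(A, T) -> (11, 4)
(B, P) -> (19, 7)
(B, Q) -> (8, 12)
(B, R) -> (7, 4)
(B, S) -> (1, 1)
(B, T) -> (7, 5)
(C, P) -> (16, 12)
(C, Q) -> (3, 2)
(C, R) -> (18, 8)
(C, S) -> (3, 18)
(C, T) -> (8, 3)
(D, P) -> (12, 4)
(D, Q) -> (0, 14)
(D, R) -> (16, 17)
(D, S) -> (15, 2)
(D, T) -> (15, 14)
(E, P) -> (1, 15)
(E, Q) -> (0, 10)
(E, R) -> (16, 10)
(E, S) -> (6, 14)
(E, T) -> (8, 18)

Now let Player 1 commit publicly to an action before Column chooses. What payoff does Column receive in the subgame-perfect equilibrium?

11

Solve by backward induction (Player 1 leads).
- A: BR = Q, leader payoff 19.
- B: BR = Q, leader payoff 8.
- C: BR = S, leader payoff 3.
- D: BR = R, leader payoff 16.
- E: BR = T, leader payoff 8.
Maximizing over 19, 8, 3, 16, 8, Player 1 chooses A. Subgame-perfect outcome: (A, Q) with payoffs (19, 11).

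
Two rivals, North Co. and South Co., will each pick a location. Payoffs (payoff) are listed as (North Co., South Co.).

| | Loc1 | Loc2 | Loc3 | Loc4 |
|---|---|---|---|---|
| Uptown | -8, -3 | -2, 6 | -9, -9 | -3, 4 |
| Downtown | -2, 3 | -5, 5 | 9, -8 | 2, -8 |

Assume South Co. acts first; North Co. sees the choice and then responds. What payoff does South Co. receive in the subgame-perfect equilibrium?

6

North Co. best-responds to each possible South Co. move:
- Loc1: BR = Downtown, leader payoff 3.
- Loc2: BR = Uptown, leader payoff 6.
- Loc3: BR = Downtown, leader payoff -8.
- Loc4: BR = Downtown, leader payoff -8.
Among 3, 6, -8, -8, the best is 6 at Loc2. Subgame-perfect outcome: (Uptown, Loc2) with payoffs (-2, 6).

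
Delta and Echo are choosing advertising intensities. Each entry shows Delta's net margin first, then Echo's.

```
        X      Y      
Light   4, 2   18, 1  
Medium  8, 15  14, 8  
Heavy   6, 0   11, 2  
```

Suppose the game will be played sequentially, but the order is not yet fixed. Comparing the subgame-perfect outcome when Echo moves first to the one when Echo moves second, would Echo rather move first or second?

If Delta leads: Echo's best replies are Light→X, Medium→X, Heavy→Y; Delta's induced payoffs 4, 8, 11; outcome (Heavy, Y), payoffs (11, 2).
If Echo leads: Delta's best replies are X→Medium, Y→Light; Echo's induced payoffs 15, 1; outcome (Medium, X), payoffs (8, 15).
Echo gets 15 moving first and 2 moving second, so Echo prefers to move first.

first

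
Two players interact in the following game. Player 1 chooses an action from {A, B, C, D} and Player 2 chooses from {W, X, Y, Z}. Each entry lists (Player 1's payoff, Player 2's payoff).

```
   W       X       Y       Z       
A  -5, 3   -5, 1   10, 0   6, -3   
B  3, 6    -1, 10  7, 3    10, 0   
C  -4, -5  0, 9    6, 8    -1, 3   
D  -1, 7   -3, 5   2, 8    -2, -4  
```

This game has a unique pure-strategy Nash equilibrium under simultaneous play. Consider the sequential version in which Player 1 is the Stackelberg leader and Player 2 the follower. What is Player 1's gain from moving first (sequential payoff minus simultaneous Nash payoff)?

Solve by backward induction (Player 1 leads).
- A: BR = W, leader payoff -5.
- B: BR = X, leader payoff -1.
- C: BR = X, leader payoff 0.
- D: BR = Y, leader payoff 2.
Maximizing over -5, -1, 0, 2, Player 1 chooses D. Subgame-perfect outcome: (D, Y) with payoffs (2, 8).
Now find the simultaneous Nash equilibrium.
Player 1's best replies: W→B; X→C; Y→A; Z→B.
Player 2's best replies: A→W; B→X; C→X; D→Y.
The unique mutual best reply is (C, X), giving (0, 9).
Player 1's commitment gain: 2 − 0 = 2.

2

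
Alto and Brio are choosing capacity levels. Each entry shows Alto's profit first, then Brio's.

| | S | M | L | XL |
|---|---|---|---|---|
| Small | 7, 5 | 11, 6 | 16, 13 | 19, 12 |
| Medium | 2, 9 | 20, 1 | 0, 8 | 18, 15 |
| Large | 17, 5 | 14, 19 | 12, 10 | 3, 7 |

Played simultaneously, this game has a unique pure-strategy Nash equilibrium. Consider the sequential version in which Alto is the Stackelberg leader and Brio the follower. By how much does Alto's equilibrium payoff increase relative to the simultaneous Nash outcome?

Brio best-responds to each possible Alto move:
- Small: Brio compares 5, 6, 13, 12 and picks L; Alto would get 16.
- Medium: Brio compares 9, 1, 8, 15 and picks XL; Alto would get 18.
- Large: Brio compares 5, 19, 10, 7 and picks M; Alto would get 14.
Maximizing over 16, 18, 14, Alto chooses Medium. Subgame-perfect outcome: (Medium, XL) with payoffs (18, 15).
Under simultaneous play:
Alto's best replies: S→Large; M→Medium; L→Small; XL→Small.
Brio's best replies: Small→L; Medium→XL; Large→M.
Only (Small, L) has each player best-responding; Nash payoffs (16, 13).
Alto's commitment gain: 18 − 16 = 2.

2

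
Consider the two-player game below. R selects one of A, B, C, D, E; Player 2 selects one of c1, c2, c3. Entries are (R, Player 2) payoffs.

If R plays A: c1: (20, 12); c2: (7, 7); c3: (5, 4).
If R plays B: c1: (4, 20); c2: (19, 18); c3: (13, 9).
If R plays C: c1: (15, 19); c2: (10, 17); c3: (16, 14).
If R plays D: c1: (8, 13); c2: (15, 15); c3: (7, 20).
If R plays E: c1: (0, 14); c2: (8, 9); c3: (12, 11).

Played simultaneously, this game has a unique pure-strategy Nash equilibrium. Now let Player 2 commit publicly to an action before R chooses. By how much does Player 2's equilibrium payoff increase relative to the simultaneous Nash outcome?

Backward induction with Player 2 moving first.
- c1 → R plays A (best of 20, 4, 15, 8, 0); Player 2 gets 12.
- c2 → R plays B (best of 7, 19, 10, 15, 8); Player 2 gets 18.
- c3 → R plays C (best of 5, 13, 16, 7, 12); Player 2 gets 14.
Maximizing over 12, 18, 14, Player 2 chooses c2. Subgame-perfect outcome: (B, c2) with payoffs (19, 18).
For the simultaneous game, intersect best replies.
R's best replies: c1→A; c2→B; c3→C.
Player 2's best replies: A→c1; B→c1; C→c1; D→c3; E→c1.
The unique mutual best reply is (A, c1), giving (20, 12).
Player 2's commitment gain: 18 − 12 = 6.

6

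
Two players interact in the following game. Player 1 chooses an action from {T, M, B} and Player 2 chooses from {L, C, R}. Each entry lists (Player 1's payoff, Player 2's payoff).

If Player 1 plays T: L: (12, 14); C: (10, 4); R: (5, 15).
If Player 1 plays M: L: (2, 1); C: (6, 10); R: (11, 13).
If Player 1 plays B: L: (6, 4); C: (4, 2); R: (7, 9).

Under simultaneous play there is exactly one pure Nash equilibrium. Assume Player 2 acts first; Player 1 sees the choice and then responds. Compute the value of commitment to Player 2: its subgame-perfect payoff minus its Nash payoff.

Work backward from Player 1's decision.
- L: BR = T, leader payoff 14.
- C: BR = T, leader payoff 4.
- R: BR = M, leader payoff 13.
Player 2's induced payoffs are 14, 4, 13, so Player 2 commits to L. Subgame-perfect outcome: (T, L) with payoffs (12, 14).
For the simultaneous game, intersect best replies.
Player 1's best replies: L→T; C→T; R→M.
Player 2's best replies: T→R; M→R; B→R.
The unique mutual best reply is (M, R), giving (11, 13).
Player 2's commitment gain: 14 − 13 = 1.

1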